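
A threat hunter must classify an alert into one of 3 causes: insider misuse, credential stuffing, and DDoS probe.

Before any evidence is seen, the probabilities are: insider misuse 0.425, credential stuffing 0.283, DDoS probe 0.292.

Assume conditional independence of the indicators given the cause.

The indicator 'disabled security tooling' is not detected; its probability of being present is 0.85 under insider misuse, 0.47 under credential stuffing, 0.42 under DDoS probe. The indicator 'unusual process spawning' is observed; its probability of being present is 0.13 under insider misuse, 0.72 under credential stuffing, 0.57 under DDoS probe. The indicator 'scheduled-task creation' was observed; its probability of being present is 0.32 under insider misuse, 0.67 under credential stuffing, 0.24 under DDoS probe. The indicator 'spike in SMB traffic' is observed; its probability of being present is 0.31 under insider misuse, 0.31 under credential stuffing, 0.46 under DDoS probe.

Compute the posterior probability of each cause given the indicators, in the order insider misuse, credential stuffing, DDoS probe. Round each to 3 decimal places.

0.024, 0.661, 0.314

Multiply each prior by the joint likelihood of the indicator pattern (using 1 − P(present | H) for each absent indicator):
  insider misuse: 0.425 × (1 − 0.85) × 0.13 × 0.32 × 0.31 = 0.00082212
  credential stuffing: 0.283 × (1 − 0.47) × 0.72 × 0.67 × 0.31 = 0.02243
  DDoS probe: 0.292 × (1 − 0.42) × 0.57 × 0.24 × 0.46 = 0.010657
Marginal likelihood of the evidence = 0.03391.
P(insider misuse | evidence) = 0.00082212 / 0.03391 ≈ 0.024
P(credential stuffing | evidence) = 0.02243 / 0.03391 ≈ 0.661
P(DDoS probe | evidence) = 0.010657 / 0.03391 ≈ 0.314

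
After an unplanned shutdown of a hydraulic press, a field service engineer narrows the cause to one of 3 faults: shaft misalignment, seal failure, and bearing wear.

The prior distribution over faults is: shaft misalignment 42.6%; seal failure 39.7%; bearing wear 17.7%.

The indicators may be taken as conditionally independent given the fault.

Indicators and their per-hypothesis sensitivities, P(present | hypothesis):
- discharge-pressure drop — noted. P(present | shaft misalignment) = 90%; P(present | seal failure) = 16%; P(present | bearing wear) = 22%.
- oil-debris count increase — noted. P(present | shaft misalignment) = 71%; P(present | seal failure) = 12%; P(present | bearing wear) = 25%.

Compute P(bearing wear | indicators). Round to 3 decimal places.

0.034

By Bayes' rule with conditional independence, the unnormalized weight for each hypothesis is prior × ∏ likelihoods:
  shaft misalignment: 0.426 × 0.90 × 0.71 = 0.27221
  seal failure: 0.397 × 0.16 × 0.12 = 0.0076224
  bearing wear: 0.177 × 0.22 × 0.25 = 0.009735
Normalizing constant Z = 0.27221 + 0.0076224 + 0.009735 = 0.28957.
P(bearing wear | evidence) = 0.009735 / 0.28957 ≈ 0.034.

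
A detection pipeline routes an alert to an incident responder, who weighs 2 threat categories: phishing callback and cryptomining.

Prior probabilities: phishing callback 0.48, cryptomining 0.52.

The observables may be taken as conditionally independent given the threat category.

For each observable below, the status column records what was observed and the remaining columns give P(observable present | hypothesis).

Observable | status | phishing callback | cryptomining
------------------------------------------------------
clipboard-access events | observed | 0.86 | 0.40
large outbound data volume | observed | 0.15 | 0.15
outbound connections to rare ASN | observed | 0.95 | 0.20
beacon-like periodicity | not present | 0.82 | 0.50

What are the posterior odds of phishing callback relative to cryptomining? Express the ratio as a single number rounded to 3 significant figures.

3.39

The normalizing constant cancels in an odds ratio, so compute prior × likelihood for the two hypotheses only (using 1 − P(present | H) for each absent observable):
  phishing callback: 0.48 × 0.86 × 0.15 × 0.95 × (1 − 0.82) = 0.010588
  cryptomining: 0.52 × 0.40 × 0.15 × 0.20 × (1 − 0.50) = 0.00312
Posterior odds = 0.010588 / 0.00312 ≈ 3.39.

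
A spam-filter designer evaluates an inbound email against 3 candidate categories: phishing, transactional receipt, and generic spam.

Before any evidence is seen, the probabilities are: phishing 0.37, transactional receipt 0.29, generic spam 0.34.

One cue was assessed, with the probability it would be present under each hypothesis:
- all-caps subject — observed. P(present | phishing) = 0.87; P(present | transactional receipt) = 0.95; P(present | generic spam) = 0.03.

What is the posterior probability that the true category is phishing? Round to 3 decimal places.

By Bayes' rule, the unnormalized weight for each hypothesis is prior × likelihood:
  phishing: 0.37 × 0.87 = 0.3219
  transactional receipt: 0.29 × 0.95 = 0.2755
  generic spam: 0.34 × 0.03 = 0.0102
The unnormalized weights sum to 0.6076.
P(phishing | evidence) = 0.3219 / 0.6076 ≈ 0.530.

0.530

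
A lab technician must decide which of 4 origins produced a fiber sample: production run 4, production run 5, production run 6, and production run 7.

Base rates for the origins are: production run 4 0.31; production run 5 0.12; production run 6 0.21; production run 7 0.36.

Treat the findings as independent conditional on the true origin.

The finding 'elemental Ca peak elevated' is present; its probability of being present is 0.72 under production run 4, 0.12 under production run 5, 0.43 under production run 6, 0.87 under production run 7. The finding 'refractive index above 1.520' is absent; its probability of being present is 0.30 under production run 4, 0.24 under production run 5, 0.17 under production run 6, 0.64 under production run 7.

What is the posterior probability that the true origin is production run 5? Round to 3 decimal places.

By Bayes' rule with conditional independence, the unnormalized weight for each hypothesis is prior × ∏ likelihoods (using 1 − P(present | H) for each absent finding):
  production run 4: 0.31 × 0.72 × (1 − 0.30) = 0.15624
  production run 5: 0.12 × 0.12 × (1 − 0.24) = 0.010944
  production run 6: 0.21 × 0.43 × (1 − 0.17) = 0.074949
  production run 7: 0.36 × 0.87 × (1 − 0.64) = 0.11275
Marginal likelihood of the evidence = 0.35488.
P(production run 5 | evidence) = 0.010944 / 0.35488 ≈ 0.031.

0.031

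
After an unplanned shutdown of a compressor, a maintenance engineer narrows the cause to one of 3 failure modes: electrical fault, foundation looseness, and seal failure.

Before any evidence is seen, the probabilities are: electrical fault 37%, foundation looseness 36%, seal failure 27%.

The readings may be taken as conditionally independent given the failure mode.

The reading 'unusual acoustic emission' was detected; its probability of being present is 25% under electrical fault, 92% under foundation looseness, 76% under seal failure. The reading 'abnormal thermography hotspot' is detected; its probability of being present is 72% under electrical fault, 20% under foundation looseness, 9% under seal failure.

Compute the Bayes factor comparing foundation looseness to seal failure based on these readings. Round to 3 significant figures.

2.69

Joint likelihood of the reading pattern under each hypothesis:
  foundation looseness: 0.92 × 0.20 = 0.184
  seal failure: 0.76 × 0.09 = 0.0684
Bayes factor = 0.184 / 0.0684 ≈ 2.69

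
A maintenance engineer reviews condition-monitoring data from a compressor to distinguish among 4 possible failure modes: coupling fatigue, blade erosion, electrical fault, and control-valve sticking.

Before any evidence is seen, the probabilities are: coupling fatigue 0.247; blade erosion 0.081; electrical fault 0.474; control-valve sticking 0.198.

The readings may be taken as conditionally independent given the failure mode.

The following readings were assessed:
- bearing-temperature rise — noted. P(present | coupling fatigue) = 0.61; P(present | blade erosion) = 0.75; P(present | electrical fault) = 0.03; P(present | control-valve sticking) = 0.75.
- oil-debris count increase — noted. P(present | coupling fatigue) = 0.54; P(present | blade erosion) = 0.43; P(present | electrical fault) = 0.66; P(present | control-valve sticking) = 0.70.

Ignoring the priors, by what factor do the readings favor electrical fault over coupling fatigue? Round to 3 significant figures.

Take the product of per-reading likelihoods under each hypothesis, then divide.
  electrical fault: 0.03 × 0.66 = 0.0198
  coupling fatigue: 0.61 × 0.54 = 0.3294
Bayes factor = 0.0198 / 0.3294 ≈ 0.0601

0.0601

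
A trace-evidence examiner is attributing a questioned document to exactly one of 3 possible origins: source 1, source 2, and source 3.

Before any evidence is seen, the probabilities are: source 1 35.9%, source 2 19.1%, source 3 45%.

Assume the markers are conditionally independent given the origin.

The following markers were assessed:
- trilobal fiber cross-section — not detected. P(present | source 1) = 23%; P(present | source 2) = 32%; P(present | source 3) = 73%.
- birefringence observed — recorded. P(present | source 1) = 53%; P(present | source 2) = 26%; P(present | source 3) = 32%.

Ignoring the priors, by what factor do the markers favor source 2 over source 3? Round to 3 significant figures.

2.05

The Bayes factor is the ratio of the joint likelihoods of the marker pattern under the two hypotheses (using 1 − P(present | H) for each absent marker).
  source 2: (1 − 0.32) × 0.26 = 0.1768
  source 3: (1 − 0.73) × 0.32 = 0.0864
Bayes factor = 0.1768 / 0.0864 ≈ 2.05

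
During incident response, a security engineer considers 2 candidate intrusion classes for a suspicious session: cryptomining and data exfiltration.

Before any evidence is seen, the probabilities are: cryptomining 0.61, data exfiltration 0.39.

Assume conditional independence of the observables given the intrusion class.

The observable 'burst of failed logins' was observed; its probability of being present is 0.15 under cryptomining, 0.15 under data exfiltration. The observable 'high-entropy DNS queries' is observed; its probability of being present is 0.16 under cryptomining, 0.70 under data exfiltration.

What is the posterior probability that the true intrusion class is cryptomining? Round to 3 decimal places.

Multiply each prior by the joint likelihood of the observable pattern:
  cryptomining: 0.61 × 0.15 × 0.16 = 0.01464
  data exfiltration: 0.39 × 0.15 × 0.70 = 0.04095
Normalizing constant Z = 0.01464 + 0.04095 = 0.05559.
P(cryptomining | evidence) = 0.01464 / 0.05559 ≈ 0.263.

0.263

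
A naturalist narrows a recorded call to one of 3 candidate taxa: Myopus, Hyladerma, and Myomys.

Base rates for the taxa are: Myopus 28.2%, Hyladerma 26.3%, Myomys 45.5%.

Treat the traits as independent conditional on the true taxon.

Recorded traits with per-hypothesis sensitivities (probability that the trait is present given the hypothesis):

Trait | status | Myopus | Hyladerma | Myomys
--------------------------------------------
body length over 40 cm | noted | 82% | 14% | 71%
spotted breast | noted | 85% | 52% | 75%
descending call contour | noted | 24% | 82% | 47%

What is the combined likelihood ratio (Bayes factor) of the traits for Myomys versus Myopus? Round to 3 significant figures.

1.50

The Bayes factor is the ratio of the joint likelihoods of the trait pattern under the two hypotheses.
  Myomys: 0.71 × 0.75 × 0.47 = 0.25027
  Myopus: 0.82 × 0.85 × 0.24 = 0.16728
Bayes factor = 0.25027 / 0.16728 ≈ 1.50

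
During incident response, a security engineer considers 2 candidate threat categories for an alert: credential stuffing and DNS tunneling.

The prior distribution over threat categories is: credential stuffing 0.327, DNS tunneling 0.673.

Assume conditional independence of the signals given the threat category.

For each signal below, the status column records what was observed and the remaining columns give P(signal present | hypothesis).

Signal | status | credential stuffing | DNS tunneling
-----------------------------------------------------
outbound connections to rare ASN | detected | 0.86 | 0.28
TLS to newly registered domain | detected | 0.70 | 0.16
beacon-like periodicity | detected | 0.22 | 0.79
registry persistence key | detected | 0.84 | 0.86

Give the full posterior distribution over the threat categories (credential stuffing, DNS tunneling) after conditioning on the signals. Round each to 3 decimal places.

Multiply each prior by the joint likelihood of the signal pattern:
  credential stuffing: 0.327 × 0.86 × 0.70 × 0.22 × 0.84 = 0.036379
  DNS tunneling: 0.673 × 0.28 × 0.16 × 0.79 × 0.86 = 0.020484
Marginal likelihood of the evidence = 0.056863.
P(credential stuffing | evidence) = 0.036379 / 0.056863 ≈ 0.640
P(DNS tunneling | evidence) = 0.020484 / 0.056863 ≈ 0.360

0.640, 0.360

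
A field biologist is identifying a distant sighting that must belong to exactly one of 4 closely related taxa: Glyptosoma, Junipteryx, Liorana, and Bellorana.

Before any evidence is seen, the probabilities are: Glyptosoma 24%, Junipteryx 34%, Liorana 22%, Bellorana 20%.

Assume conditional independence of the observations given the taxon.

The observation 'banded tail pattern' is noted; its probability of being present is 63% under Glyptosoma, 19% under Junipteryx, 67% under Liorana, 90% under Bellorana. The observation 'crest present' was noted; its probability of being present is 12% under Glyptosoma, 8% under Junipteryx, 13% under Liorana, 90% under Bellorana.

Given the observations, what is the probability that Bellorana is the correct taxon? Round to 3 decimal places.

For each hypothesis, the unnormalized posterior weight is prior × product of the observation likelihoods:
  Glyptosoma: 0.24 × 0.63 × 0.12 = 0.018144
  Junipteryx: 0.34 × 0.19 × 0.08 = 0.005168
  Liorana: 0.22 × 0.67 × 0.13 = 0.019162
  Bellorana: 0.20 × 0.90 × 0.90 = 0.162
Marginal likelihood of the evidence = 0.20447.
P(Bellorana | evidence) = 0.162 / 0.20447 ≈ 0.792.

0.792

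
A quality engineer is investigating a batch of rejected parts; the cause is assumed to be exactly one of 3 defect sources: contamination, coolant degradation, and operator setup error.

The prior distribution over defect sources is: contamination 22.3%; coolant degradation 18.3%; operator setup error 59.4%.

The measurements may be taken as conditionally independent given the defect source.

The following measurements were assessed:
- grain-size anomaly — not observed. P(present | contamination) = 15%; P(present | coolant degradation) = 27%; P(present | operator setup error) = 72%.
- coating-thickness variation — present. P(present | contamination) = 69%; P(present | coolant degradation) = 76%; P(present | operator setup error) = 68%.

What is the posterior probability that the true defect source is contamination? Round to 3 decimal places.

Multiply each prior by the joint likelihood of the measurement pattern (using 1 − P(present | H) for each absent measurement):
  contamination: 0.223 × (1 − 0.15) × 0.69 = 0.13079
  coolant degradation: 0.183 × (1 − 0.27) × 0.76 = 0.10153
  operator setup error: 0.594 × (1 − 0.72) × 0.68 = 0.1131
Normalizing constant Z = 0.13079 + 0.10153 + 0.1131 = 0.34542.
P(contamination | evidence) = 0.13079 / 0.34542 ≈ 0.379.

0.379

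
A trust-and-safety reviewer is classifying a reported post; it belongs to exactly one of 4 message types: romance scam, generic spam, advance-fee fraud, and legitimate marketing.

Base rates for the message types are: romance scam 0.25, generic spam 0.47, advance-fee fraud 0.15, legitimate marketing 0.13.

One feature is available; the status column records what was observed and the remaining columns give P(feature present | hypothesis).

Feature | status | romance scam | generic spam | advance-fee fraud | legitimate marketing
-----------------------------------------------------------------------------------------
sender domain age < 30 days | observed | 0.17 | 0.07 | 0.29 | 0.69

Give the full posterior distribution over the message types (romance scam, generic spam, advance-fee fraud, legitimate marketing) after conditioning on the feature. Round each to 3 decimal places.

0.204, 0.158, 0.209, 0.430

For each hypothesis, the unnormalized posterior weight is prior × likelihood:
  romance scam: 0.25 × 0.17 = 0.0425
  generic spam: 0.47 × 0.07 = 0.0329
  advance-fee fraud: 0.15 × 0.29 = 0.0435
  legitimate marketing: 0.13 × 0.69 = 0.0897
Normalizing constant Z = 0.0425 + 0.0329 + 0.0435 + 0.0897 = 0.2086.
P(romance scam | evidence) = 0.0425 / 0.2086 ≈ 0.204
P(generic spam | evidence) = 0.0329 / 0.2086 ≈ 0.158
P(advance-fee fraud | evidence) = 0.0435 / 0.2086 ≈ 0.209
P(legitimate marketing | evidence) = 0.0897 / 0.2086 ≈ 0.430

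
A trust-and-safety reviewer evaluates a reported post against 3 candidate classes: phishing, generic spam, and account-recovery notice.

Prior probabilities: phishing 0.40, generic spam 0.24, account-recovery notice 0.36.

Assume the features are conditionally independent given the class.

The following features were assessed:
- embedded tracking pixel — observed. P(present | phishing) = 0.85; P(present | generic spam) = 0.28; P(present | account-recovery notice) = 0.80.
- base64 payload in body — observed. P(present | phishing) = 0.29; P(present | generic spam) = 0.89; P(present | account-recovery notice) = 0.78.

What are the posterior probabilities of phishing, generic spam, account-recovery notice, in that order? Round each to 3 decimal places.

By Bayes' rule with conditional independence, the unnormalized weight for each hypothesis is prior × ∏ likelihoods:
  phishing: 0.40 × 0.85 × 0.29 = 0.0986
  generic spam: 0.24 × 0.28 × 0.89 = 0.059808
  account-recovery notice: 0.36 × 0.80 × 0.78 = 0.22464
The unnormalized weights sum to 0.38305.
P(phishing | evidence) = 0.0986 / 0.38305 ≈ 0.257
P(generic spam | evidence) = 0.059808 / 0.38305 ≈ 0.156
P(account-recovery notice | evidence) = 0.22464 / 0.38305 ≈ 0.586

0.257, 0.156, 0.586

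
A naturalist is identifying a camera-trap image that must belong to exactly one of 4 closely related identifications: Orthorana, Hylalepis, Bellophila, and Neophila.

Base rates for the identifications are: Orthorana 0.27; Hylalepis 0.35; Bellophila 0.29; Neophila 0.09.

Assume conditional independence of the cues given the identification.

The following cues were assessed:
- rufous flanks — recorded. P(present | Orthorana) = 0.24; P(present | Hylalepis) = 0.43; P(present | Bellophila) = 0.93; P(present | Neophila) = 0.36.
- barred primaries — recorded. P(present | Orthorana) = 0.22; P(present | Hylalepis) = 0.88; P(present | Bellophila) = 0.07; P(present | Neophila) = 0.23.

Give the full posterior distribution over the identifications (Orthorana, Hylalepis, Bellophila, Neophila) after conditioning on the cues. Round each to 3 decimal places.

By Bayes' rule with conditional independence, the unnormalized weight for each hypothesis is prior × ∏ likelihoods:
  Orthorana: 0.27 × 0.24 × 0.22 = 0.014256
  Hylalepis: 0.35 × 0.43 × 0.88 = 0.13244
  Bellophila: 0.29 × 0.93 × 0.07 = 0.018879
  Neophila: 0.09 × 0.36 × 0.23 = 0.007452
The unnormalized weights sum to 0.17303.
P(Orthorana | evidence) = 0.014256 / 0.17303 ≈ 0.082
P(Hylalepis | evidence) = 0.13244 / 0.17303 ≈ 0.765
P(Bellophila | evidence) = 0.018879 / 0.17303 ≈ 0.109
P(Neophila | evidence) = 0.007452 / 0.17303 ≈ 0.043

0.082, 0.765, 0.109, 0.043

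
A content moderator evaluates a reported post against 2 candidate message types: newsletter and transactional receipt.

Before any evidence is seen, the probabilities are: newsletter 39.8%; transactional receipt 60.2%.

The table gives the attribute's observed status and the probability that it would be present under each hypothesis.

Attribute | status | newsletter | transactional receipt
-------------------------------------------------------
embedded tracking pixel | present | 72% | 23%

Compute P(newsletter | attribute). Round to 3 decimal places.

For each hypothesis, the unnormalized posterior weight is prior × likelihood:
  newsletter: 0.398 × 0.72 = 0.28656
  transactional receipt: 0.602 × 0.23 = 0.13846
Normalizing constant Z = 0.28656 + 0.13846 = 0.42502.
P(newsletter | evidence) = 0.28656 / 0.42502 ≈ 0.674.

0.674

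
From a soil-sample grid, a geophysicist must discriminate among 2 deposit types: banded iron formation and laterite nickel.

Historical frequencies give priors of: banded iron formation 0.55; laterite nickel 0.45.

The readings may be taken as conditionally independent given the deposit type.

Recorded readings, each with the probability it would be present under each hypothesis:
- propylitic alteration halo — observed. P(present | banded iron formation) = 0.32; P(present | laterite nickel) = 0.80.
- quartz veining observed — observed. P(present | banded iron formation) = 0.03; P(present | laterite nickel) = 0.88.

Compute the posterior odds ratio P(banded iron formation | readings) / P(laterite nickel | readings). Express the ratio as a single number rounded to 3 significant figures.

0.0167

Unnormalized posterior weight (prior times the reading likelihoods) for each of the two hypotheses:
  banded iron formation: 0.55 × 0.32 × 0.03 = 0.00528
  laterite nickel: 0.45 × 0.80 × 0.88 = 0.3168
Odds(banded iron formation : laterite nickel) = 0.00528 / 0.3168 ≈ 0.0167.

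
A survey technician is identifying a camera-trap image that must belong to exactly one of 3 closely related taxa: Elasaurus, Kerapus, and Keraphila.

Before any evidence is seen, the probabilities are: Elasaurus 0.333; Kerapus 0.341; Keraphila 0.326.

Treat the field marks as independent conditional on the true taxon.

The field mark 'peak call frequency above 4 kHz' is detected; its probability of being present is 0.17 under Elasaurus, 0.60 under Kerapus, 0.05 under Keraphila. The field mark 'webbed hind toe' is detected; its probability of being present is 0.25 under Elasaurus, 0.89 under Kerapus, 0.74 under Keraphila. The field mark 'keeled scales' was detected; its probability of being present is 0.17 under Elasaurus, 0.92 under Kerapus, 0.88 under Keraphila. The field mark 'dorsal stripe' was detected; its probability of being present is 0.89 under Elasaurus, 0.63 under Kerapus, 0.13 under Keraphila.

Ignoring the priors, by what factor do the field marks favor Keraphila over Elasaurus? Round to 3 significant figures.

0.658

Joint likelihood of the field mark pattern under each hypothesis:
  Keraphila: 0.05 × 0.74 × 0.88 × 0.13 = 0.0042328
  Elasaurus: 0.17 × 0.25 × 0.17 × 0.89 = 0.0064303
Bayes factor = 0.0042328 / 0.0064303 ≈ 0.658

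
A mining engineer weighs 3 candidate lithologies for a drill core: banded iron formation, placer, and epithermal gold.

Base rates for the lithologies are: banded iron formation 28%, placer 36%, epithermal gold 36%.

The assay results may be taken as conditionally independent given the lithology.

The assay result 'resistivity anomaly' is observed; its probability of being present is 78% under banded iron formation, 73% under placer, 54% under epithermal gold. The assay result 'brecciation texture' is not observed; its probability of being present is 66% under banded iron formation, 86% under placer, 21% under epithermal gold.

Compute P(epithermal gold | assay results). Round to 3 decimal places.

For each hypothesis, the unnormalized posterior weight is prior × product of the assay result likelihoods (using 1 − P(present | H) for each absent assay result):
  banded iron formation: 0.28 × 0.78 × (1 − 0.66) = 0.074256
  placer: 0.36 × 0.73 × (1 − 0.86) = 0.036792
  epithermal gold: 0.36 × 0.54 × (1 − 0.21) = 0.15358
The unnormalized weights sum to 0.26462.
P(epithermal gold | evidence) = 0.15358 / 0.26462 ≈ 0.580.

0.580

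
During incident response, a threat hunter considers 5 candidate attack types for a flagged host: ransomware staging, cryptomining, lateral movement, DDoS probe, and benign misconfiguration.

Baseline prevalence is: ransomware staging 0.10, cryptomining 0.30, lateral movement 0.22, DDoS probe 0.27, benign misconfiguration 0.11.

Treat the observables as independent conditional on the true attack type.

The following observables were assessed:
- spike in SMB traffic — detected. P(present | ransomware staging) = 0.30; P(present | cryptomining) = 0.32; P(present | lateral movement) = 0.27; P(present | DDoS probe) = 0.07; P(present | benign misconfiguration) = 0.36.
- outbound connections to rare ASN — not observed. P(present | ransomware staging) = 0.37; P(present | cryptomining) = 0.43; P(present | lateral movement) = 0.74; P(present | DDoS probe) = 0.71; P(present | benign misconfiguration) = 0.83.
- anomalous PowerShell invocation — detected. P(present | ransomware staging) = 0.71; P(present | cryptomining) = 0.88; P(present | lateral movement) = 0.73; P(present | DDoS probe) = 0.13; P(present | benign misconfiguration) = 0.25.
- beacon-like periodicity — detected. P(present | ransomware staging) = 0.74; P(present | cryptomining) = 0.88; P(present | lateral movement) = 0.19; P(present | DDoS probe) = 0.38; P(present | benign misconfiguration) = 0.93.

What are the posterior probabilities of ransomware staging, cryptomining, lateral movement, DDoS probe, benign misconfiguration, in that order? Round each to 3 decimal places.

For each hypothesis, the unnormalized posterior weight is prior × product of the observable likelihoods (using 1 − P(present | H) for each absent observable):
  ransomware staging: 0.10 × 0.30 × (1 − 0.37) × 0.71 × 0.74 = 0.0099301
  cryptomining: 0.30 × 0.32 × (1 − 0.43) × 0.88 × 0.88 = 0.042375
  lateral movement: 0.22 × 0.27 × (1 − 0.74) × 0.73 × 0.19 = 0.0021421
  DDoS probe: 0.27 × 0.07 × (1 − 0.71) × 0.13 × 0.38 = 0.00027076
  benign misconfiguration: 0.11 × 0.36 × (1 − 0.83) × 0.25 × 0.93 = 0.0015652
The unnormalized weights sum to 0.056283.
P(ransomware staging | evidence) = 0.0099301 / 0.056283 ≈ 0.176
P(cryptomining | evidence) = 0.042375 / 0.056283 ≈ 0.753
P(lateral movement | evidence) = 0.0021421 / 0.056283 ≈ 0.038
P(DDoS probe | evidence) = 0.00027076 / 0.056283 ≈ 0.005
P(benign misconfiguration | evidence) = 0.0015652 / 0.056283 ≈ 0.028

0.176, 0.753, 0.038, 0.005, 0.028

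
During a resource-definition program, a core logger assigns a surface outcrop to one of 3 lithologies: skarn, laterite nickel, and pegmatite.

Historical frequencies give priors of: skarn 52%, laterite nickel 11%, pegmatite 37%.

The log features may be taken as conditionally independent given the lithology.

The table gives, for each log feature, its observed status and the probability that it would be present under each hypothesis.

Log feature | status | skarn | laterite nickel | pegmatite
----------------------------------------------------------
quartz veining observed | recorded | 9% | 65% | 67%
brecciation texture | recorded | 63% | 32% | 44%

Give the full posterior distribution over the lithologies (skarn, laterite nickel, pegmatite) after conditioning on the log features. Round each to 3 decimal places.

Multiply each prior by the joint likelihood of the log feature pattern:
  skarn: 0.52 × 0.09 × 0.63 = 0.029484
  laterite nickel: 0.11 × 0.65 × 0.32 = 0.02288
  pegmatite: 0.37 × 0.67 × 0.44 = 0.10908
The unnormalized weights sum to 0.16144.
P(skarn | evidence) = 0.029484 / 0.16144 ≈ 0.183
P(laterite nickel | evidence) = 0.02288 / 0.16144 ≈ 0.142
P(pegmatite | evidence) = 0.10908 / 0.16144 ≈ 0.676

0.183, 0.142, 0.676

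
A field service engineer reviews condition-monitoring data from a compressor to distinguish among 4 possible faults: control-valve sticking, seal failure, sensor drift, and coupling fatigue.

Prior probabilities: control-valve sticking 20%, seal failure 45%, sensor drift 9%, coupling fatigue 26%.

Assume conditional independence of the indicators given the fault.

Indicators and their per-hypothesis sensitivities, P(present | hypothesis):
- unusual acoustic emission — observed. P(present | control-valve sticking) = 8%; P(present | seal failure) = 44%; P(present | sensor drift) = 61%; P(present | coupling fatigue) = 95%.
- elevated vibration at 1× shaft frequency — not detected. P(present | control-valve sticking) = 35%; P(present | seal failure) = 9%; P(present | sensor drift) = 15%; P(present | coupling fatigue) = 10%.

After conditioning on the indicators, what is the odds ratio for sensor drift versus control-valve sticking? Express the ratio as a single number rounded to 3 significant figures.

The normalizing constant cancels in an odds ratio, so compute prior × likelihood for the two hypotheses only (using 1 − P(present | H) for each absent indicator):
  sensor drift: 0.09 × 0.61 × (1 − 0.15) = 0.046665
  control-valve sticking: 0.20 × 0.08 × (1 − 0.35) = 0.0104
Odds(sensor drift : control-valve sticking) = 0.046665 / 0.0104 ≈ 4.49.

4.49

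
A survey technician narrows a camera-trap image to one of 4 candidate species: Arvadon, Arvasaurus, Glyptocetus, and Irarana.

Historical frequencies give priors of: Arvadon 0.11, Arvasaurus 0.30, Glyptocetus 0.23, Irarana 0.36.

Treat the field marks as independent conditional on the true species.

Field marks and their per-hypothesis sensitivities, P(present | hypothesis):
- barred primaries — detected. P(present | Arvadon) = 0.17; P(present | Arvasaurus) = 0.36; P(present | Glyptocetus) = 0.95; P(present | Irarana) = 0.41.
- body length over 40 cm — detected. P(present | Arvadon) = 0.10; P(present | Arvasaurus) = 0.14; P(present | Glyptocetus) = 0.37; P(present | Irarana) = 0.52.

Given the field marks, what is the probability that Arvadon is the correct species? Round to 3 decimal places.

Multiply each prior by the joint likelihood of the field mark pattern:
  Arvadon: 0.11 × 0.17 × 0.10 = 0.00187
  Arvasaurus: 0.30 × 0.36 × 0.14 = 0.01512
  Glyptocetus: 0.23 × 0.95 × 0.37 = 0.080845
  Irarana: 0.36 × 0.41 × 0.52 = 0.076752
The unnormalized weights sum to 0.17459.
P(Arvadon | evidence) = 0.00187 / 0.17459 ≈ 0.011.

0.011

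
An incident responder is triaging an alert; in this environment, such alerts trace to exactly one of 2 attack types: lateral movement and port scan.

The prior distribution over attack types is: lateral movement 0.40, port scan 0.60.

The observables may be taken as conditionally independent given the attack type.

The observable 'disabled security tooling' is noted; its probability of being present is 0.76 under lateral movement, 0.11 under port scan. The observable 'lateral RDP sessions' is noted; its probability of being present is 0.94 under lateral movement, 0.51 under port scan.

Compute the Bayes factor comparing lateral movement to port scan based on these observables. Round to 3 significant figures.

12.7

Take the product of per-observable likelihoods under each hypothesis, then divide.
  lateral movement: 0.76 × 0.94 = 0.7144
  port scan: 0.11 × 0.51 = 0.0561
Bayes factor = 0.7144 / 0.0561 ≈ 12.7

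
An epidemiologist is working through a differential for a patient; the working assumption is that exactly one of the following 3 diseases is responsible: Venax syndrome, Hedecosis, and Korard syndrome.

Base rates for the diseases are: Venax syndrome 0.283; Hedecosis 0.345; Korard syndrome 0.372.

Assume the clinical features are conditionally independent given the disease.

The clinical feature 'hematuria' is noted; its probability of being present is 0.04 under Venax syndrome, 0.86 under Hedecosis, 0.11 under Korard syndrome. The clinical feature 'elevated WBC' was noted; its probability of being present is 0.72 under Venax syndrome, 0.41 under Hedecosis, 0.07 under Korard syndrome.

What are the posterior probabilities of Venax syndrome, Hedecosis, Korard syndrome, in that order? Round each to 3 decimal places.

0.061, 0.917, 0.022

Multiply each prior by the joint likelihood of the clinical feature pattern:
  Venax syndrome: 0.283 × 0.04 × 0.72 = 0.0081504
  Hedecosis: 0.345 × 0.86 × 0.41 = 0.12165
  Korard syndrome: 0.372 × 0.11 × 0.07 = 0.0028644
Normalizing constant Z = 0.0081504 + 0.12165 + 0.0028644 = 0.13266.
P(Venax syndrome | evidence) = 0.0081504 / 0.13266 ≈ 0.061
P(Hedecosis | evidence) = 0.12165 / 0.13266 ≈ 0.917
P(Korard syndrome | evidence) = 0.0028644 / 0.13266 ≈ 0.022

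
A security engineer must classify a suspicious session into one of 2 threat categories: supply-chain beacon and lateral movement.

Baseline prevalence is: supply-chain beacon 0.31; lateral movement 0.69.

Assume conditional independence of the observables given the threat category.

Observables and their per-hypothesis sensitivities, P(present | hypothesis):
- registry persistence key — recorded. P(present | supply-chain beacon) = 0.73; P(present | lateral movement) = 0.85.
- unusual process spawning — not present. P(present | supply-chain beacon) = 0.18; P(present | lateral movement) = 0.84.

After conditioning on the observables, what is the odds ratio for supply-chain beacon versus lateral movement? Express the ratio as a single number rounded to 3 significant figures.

1.98

Unnormalized posterior weight (prior times the observable likelihoods) for each of the two hypotheses (using 1 − P(present | H) for each absent observable):
  supply-chain beacon: 0.31 × 0.73 × (1 − 0.18) = 0.18557
  lateral movement: 0.69 × 0.85 × (1 − 0.84) = 0.09384
Odds(supply-chain beacon : lateral movement) = 0.18557 / 0.09384 ≈ 1.98.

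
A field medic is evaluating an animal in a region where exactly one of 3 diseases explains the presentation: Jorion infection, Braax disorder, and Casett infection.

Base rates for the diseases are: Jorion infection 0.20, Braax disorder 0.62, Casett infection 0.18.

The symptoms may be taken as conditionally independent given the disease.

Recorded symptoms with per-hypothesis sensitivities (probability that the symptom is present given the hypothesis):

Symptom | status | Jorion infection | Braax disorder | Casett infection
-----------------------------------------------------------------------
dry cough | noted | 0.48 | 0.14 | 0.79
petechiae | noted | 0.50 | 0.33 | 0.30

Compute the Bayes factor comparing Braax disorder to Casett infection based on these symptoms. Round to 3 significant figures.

0.195

Take the product of per-symptom likelihoods under each hypothesis, then divide.
  Braax disorder: 0.14 × 0.33 = 0.0462
  Casett infection: 0.79 × 0.30 = 0.237
Bayes factor = 0.0462 / 0.237 ≈ 0.195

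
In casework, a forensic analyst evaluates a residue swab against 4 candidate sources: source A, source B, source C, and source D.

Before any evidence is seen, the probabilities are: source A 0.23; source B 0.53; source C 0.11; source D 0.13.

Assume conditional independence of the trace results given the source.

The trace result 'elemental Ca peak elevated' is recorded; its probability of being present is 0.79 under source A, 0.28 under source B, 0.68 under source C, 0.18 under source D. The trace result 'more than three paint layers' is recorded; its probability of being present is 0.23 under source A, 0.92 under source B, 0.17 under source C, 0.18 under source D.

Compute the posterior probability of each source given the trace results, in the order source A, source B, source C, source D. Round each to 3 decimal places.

0.214, 0.699, 0.065, 0.022

Multiply each prior by the joint likelihood of the trace result pattern:
  source A: 0.23 × 0.79 × 0.23 = 0.041791
  source B: 0.53 × 0.28 × 0.92 = 0.13653
  source C: 0.11 × 0.68 × 0.17 = 0.012716
  source D: 0.13 × 0.18 × 0.18 = 0.004212
Marginal likelihood of the evidence = 0.19525.
P(source A | evidence) = 0.041791 / 0.19525 ≈ 0.214
P(source B | evidence) = 0.13653 / 0.19525 ≈ 0.699
P(source C | evidence) = 0.012716 / 0.19525 ≈ 0.065
P(source D | evidence) = 0.004212 / 0.19525 ≈ 0.022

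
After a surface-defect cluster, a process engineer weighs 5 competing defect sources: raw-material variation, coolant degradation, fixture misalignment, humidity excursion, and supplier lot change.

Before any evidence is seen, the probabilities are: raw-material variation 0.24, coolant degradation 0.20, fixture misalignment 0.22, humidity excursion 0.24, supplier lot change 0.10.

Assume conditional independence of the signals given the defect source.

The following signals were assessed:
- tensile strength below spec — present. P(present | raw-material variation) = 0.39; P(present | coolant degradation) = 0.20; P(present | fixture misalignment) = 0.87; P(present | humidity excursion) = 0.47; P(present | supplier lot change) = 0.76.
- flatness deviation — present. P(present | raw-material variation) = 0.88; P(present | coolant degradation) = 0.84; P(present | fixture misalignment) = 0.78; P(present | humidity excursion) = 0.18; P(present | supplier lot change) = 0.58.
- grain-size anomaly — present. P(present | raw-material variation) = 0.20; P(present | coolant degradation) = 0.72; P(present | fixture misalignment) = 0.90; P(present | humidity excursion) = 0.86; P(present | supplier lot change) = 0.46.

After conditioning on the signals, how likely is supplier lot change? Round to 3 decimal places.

0.095

By Bayes' rule with conditional independence, the unnormalized weight for each hypothesis is prior × ∏ likelihoods:
  raw-material variation: 0.24 × 0.39 × 0.88 × 0.20 = 0.016474
  coolant degradation: 0.20 × 0.20 × 0.84 × 0.72 = 0.024192
  fixture misalignment: 0.22 × 0.87 × 0.78 × 0.90 = 0.13436
  humidity excursion: 0.24 × 0.47 × 0.18 × 0.86 = 0.017461
  supplier lot change: 0.10 × 0.76 × 0.58 × 0.46 = 0.020277
Normalizing constant Z = 0.016474 + 0.024192 + 0.13436 + 0.017461 + 0.020277 = 0.21277.
P(supplier lot change | evidence) = 0.020277 / 0.21277 ≈ 0.095.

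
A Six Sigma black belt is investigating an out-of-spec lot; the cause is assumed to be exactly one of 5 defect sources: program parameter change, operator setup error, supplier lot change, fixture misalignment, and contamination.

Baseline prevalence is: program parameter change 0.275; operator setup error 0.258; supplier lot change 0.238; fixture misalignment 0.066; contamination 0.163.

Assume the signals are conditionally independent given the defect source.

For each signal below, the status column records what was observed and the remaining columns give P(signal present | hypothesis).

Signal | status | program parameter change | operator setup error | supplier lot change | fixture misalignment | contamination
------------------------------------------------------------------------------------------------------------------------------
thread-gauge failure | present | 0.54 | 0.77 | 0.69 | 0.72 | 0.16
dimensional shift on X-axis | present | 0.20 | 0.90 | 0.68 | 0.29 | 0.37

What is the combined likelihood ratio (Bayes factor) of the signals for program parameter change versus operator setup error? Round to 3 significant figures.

0.156

Joint likelihood of the signal pattern under each hypothesis:
  program parameter change: 0.54 × 0.20 = 0.108
  operator setup error: 0.77 × 0.90 = 0.693
Bayes factor = 0.108 / 0.693 ≈ 0.156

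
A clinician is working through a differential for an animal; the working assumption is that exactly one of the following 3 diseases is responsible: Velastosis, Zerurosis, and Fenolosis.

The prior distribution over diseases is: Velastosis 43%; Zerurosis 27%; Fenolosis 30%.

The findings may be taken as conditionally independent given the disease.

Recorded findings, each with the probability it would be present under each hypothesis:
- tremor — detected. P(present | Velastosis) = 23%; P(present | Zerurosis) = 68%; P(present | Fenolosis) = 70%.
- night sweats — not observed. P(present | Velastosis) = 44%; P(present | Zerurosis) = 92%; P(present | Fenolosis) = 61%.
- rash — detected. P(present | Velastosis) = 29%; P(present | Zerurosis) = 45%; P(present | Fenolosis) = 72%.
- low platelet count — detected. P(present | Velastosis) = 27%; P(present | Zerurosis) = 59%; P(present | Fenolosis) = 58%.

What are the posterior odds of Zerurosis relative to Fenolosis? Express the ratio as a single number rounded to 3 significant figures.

0.114

Unnormalized posterior weight (prior times the finding likelihoods) for each of the two hypotheses (using 1 − P(present | H) for each absent finding):
  Zerurosis: 0.27 × 0.68 × (1 − 0.92) × 0.45 × 0.59 = 0.0038997
  Fenolosis: 0.30 × 0.70 × (1 − 0.61) × 0.72 × 0.58 = 0.034201
Posterior odds = 0.0038997 / 0.034201 ≈ 0.114.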